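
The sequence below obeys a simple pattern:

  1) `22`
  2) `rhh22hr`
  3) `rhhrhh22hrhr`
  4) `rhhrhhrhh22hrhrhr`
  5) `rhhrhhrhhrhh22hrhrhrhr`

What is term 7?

Each term wraps the previous one in rhh on the left and hr on the right.
From rhhrhhrhhrhh22hrhrhrhr, 2 further steps: rhhrhhrhhrhh22hrhrhrhr → rhhrhhrhhrhhrhh22hrhrhrhrhr → (answer).

rhhrhhrhhrhhrhhrhh22hrhrhrhrhrhr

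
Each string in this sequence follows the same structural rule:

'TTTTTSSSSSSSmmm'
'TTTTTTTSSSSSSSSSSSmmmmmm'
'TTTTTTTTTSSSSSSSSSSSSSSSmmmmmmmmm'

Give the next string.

TTTTTTTTTTTSSSSSSSSSSSSSSSSSSSmmmmmmmmmmmm

The n-th term is 2n+3 T's then 4n+3 S's then 3n m's (n = 1, 2, …).
At n = 4 the blocks have lengths 11, 19, 12.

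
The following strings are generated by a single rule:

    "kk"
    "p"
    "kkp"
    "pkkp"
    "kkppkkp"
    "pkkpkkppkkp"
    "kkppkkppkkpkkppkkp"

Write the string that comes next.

pkkpkkppkkpkkppkkppkkpkkppkkp

This is a Fibonacci-style word recurrence s(k) = s(k−2)·s(k−1): e.g. kk·p = kkp.
The next term joins pkkpkkppkkp and kkppkkppkkpkkppkkp.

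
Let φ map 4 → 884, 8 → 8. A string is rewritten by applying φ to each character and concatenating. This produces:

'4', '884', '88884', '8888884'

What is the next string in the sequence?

888888884

Expanding 8888884: 8→8, 8→8, 8→8, 8→8, 8→8, 8→8, 4→884. Concatenated: 8 8 8 8 8 8 884.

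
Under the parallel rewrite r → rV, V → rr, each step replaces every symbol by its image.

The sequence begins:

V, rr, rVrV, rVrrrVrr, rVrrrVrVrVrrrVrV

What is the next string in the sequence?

Rewriting the 16 symbols of rVrrrVrVrVrrrVrV one by one yields rV rr rV rV rV rr rV rr rV rr rV rV rV rr rV rr; concatenated:

rVrrrVrVrVrrrVrrrVrrrVrVrVrrrVrr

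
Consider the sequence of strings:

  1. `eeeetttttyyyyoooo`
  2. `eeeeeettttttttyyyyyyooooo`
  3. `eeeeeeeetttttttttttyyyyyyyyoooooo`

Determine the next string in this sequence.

Reading off run lengths: e runs 4, 6, 8; t runs 5, 8, 11; y runs 4, 6, 8; o runs 4, 5, 6 — each is linear in n (n = 1, 2, …).
At n = 4 the blocks have lengths 10, 14, 10, 7.

eeeeeeeeeettttttttttttttyyyyyyyyyyooooooo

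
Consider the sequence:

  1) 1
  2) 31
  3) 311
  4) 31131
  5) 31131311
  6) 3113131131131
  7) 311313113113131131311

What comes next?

3113131131131311313113113131131131

From term 3 onward, concatenate the last term with the second-to-last: 31·1 = 311, 311·31 = 31131, …
So term 8 is 311313113113131131311·3113131131131.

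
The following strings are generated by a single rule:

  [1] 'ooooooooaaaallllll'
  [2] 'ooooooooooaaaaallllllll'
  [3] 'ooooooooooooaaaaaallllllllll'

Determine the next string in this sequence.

Term n consists of 2n+2 o's, followed by n+1 a's, followed by 2n l's, where the shown terms are n = 3, 4, 5.
For the next term, n = 6, so the run lengths are 14, 7, 12.

ooooooooooooooaaaaaaallllllllllll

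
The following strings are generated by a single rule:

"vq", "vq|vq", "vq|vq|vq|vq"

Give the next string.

Each string is two copies of the previous one joined by '|'.
So the next term is two copies of vq|vq|vq|vq with '|' between the halves.

vq|vq|vq|vq|vq|vq|vq|vq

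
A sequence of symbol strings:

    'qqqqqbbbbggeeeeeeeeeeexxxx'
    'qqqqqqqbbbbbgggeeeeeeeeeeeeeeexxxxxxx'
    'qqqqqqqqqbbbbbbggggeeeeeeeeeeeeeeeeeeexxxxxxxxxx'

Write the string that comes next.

Each string has the form q^{2n+1} b^{n+2} g^{n} e^{4n+3} x^{3n-2}, where the shown terms are n = 2, 3, 4.
At n = 5 the blocks have lengths 11, 7, 5, 23, 13.

qqqqqqqqqqqbbbbbbbgggggeeeeeeeeeeeeeeeeeeeeeeexxxxxxxxxxxxx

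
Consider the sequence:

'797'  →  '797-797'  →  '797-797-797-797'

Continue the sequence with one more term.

Every step duplicates the string with '-' between the halves.
One more doubling of 797-797-797-797 gives the answer.

797-797-797-797-797-797-797-797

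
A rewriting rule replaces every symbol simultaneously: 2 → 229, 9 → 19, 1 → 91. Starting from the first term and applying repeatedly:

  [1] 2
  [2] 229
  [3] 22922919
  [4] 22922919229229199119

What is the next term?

Replace each of the 20 characters of 22922919229229199119 in place — 229 229 19 229 229 19 91 19 229 229 19 229 229 19 91 19 19 91 91 19 — and concatenate.

229229192292291991192292291922922919911919919119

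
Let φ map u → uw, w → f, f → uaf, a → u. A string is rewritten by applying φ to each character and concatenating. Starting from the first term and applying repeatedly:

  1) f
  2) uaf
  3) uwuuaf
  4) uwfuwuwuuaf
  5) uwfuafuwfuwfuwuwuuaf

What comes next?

uwfuafuwuuafuwfuafuwfuafuwfuwfuwuwuuaf

φ(uwfuafuwfuwfuwuwuuaf) expands symbol-by-symbol to uw f uaf uw u uaf uw f uaf uw f uaf uw f uw f uw uw u uaf; joining the 20 pieces gives the next term.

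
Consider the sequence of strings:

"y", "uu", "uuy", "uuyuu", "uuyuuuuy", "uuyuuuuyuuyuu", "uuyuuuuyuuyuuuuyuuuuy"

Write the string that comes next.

uuyuuuuyuuyuuuuyuuuuyuuyuuuuyuuyuu

From term 3 onward, concatenate the last term with the second-to-last: uu·y = uuy, uuy·uu = uuyuu, …
So term 8 is uuyuuuuyuuyuuuuyuuuuy·uuyuuuuyuuyuu.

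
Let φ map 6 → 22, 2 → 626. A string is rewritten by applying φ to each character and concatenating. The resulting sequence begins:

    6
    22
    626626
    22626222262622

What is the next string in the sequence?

62662622626226266266266262262622626626

φ(22626222262622) expands symbol-by-symbol to 626 626 22 626 22 626 626 626 626 22 626 22 626 626; joining the 14 pieces gives the next term.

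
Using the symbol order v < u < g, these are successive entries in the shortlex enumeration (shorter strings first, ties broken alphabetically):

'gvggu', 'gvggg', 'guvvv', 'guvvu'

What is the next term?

The successor of guvvu increments the rightmost position that isn't already g and resets every position after it to v.

guvvg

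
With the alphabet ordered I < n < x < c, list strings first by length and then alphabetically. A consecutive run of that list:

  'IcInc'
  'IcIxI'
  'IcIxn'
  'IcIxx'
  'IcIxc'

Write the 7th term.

IcIcn

Advancing 2 positions from IcIxc through IcIxc → IcIcI reaches term 7.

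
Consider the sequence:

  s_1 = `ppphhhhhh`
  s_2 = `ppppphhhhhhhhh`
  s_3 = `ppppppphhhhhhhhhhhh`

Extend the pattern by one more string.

ppppppppphhhhhhhhhhhhhhh

Reading off run lengths: p runs 3, 5, 7; h runs 6, 9, 12 — each is linear in n, where the shown terms are n = 2, 3, 4.
Setting n = 5 gives 9, 15 characters in each block.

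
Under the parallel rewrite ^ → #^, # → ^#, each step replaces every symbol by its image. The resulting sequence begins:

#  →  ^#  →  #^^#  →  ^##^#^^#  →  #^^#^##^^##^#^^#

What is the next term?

^##^#^^##^^#^##^#^^#^##^^##^#^^#

φ(#^^#^##^^##^#^^#) expands symbol-by-symbol to ^# #^ #^ ^# #^ ^# ^# #^ #^ ^# ^# #^ ^# #^ #^ ^#; joining the 16 pieces gives the next term.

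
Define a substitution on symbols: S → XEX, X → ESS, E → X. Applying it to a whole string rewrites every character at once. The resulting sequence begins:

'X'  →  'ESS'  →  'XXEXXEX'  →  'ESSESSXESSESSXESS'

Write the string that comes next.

XXEXXEXXXEXXEXESSXXEXXEXXXEXXEXESSXXEXXEX

Replace each of the 17 characters of ESSESSXESSESSXESS in place — X XEX XEX X XEX XEX ESS X XEX XEX X XEX XEX ESS X XEX XEX — and concatenate.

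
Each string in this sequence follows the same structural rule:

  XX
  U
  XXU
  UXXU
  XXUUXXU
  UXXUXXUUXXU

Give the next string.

XXUUXXUUXXUXXUUXXU

This is a Fibonacci-style word recurrence s(k) = s(k−2)·s(k−1): e.g. XX·U = XXU.
So term 7 is XXUUXXU·UXXUXXUUXXU.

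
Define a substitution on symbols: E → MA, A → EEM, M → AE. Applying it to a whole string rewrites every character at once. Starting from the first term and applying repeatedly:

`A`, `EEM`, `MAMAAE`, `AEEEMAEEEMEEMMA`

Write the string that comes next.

EEMMAMAMAAEEEMMAMAMAAEMAMAAEAEEEM

φ(AEEEMAEEEMEEMMA) expands symbol-by-symbol to EEM MA MA MA AE EEM MA MA MA AE MA MA AE AE EEM; joining the 15 pieces gives the next term.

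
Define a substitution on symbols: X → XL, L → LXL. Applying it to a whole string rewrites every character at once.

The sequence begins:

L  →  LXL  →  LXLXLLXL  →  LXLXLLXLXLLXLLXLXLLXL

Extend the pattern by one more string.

φ(LXLXLLXLXLLXLLXLXLLXL) expands symbol-by-symbol to LXL XL LXL XL LXL LXL XL LXL XL LXL LXL XL LXL LXL XL LXL XL LXL LXL XL LXL; joining the 21 pieces gives the next term.

LXLXLLXLXLLXLLXLXLLXLXLLXLLXLXLLXLLXLXLLXLXLLXLLXLXLLXL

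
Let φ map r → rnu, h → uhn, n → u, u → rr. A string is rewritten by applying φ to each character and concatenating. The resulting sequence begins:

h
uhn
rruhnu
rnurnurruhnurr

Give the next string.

rnuurrrnuurrrnurnurruhnurrrnurnu

Applying the rule to each of the 14 symbols of rnurnurruhnurr gives the pieces rnu u rr rnu u rr rnu rnu rr uhn u rr rnu rnu, which concatenate to the answer.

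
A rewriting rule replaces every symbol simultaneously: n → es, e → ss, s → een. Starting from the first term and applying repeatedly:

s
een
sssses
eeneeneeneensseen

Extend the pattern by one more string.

Rewriting the 17 symbols of eeneeneeneensseen one by one yields ss ss es ss ss es ss ss es ss ss es een een ss ss es; concatenated:

ssssesssssesssssessssseseeneensssses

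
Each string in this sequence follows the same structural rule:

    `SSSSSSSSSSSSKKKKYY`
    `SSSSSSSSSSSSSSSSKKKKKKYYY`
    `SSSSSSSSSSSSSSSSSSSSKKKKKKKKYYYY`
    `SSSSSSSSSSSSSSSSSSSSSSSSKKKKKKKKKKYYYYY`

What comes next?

SSSSSSSSSSSSSSSSSSSSSSSSSSSSKKKKKKKKKKKKYYYYYY

The n-th term is 4n S's then 2n-2 K's then n-1 Y's, where the shown terms are n = 3, 4, 5, 6.
For the next term, n = 7, so the run lengths are 28, 12, 6.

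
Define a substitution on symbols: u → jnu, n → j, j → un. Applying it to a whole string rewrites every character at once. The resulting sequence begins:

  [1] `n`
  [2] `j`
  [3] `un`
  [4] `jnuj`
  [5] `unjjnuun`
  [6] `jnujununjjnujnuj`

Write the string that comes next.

Rewriting the 16 symbols of jnujununjjnujnuj one by one yields un j jnu un jnu j jnu j un un j jnu un j jnu un; concatenated:

unjjnuunjnujjnujununjjnuunjjnuun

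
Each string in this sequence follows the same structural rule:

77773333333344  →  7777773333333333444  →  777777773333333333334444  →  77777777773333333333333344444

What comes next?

The n-th term is 2n-2 7's then 2n+2 3's then n-1 4's, where the shown terms are n = 3, 4, 5, 6.
Setting n = 7 gives 12, 16, 6 characters in each block.

7777777777773333333333333333444444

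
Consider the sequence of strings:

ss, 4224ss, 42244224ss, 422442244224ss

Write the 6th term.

The strings grow by a fixed prefix 4224 each time.
From 422442244224ss, 2 further steps: 422442244224ss → 4224422442244224ss → (answer).

42244224422442244224ss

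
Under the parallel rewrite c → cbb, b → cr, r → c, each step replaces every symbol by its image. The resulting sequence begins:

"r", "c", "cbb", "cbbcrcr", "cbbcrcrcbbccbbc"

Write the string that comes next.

φ(cbbcrcrcbbccbbc) expands symbol-by-symbol to cbb cr cr cbb c cbb c cbb cr cr cbb cbb cr cr cbb; joining the 15 pieces gives the next term.

cbbcrcrcbbccbbccbbcrcrcbbcbbcrcrcbb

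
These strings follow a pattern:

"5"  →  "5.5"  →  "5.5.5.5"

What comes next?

5.5.5.5.5.5.5.5

s(k+1) = s(k)·.·s(k) — each term doubles the last with '.' between the halves.
So the next term is two copies of 5.5.5.5 with '.' between the halves.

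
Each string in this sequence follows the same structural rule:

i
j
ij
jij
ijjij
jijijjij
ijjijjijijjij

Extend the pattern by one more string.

jijijjijijjijjijijjij

This is a Fibonacci-style word recurrence s(k) = s(k−2)·s(k−1): e.g. i·j = ij.
Continuing: jijijjij · ijjijjijijjij gives term 8.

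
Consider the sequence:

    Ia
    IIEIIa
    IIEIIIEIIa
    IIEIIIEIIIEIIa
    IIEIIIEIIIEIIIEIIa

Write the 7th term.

IIEIIIEIIIEIIIEIIIEIIIEIIa

Every step adds IIEI at the front: s(k+1) = IIEI·s(k).
From IIEIIIEIIIEIIIEIIa, 2 further steps: IIEIIIEIIIEIIIEIIa → IIEIIIEIIIEIIIEIIIEIIa → (answer).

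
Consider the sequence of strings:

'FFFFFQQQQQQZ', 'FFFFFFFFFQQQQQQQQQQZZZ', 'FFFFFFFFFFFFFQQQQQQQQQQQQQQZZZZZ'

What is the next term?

Term n consists of 4n+1 F's, followed by 4n+2 Q's, followed by 2n-1 Z's (n = 1, 2, …).
For the next term, n = 4, so the run lengths are 17, 18, 7.

FFFFFFFFFFFFFFFFFQQQQQQQQQQQQQQQQQQZZZZZZZ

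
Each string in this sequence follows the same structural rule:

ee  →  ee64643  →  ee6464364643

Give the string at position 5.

The strings grow by a fixed suffix 64643 each time.
From ee6464364643, 2 further steps: ee6464364643 → ee646436464364643 → (answer).

ee64643646436464364643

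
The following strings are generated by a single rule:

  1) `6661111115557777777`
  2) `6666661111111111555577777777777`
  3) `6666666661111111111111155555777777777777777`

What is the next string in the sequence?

6666666666661111111111111111115555557777777777777777777

Term n consists of 3n 6's, followed by 4n+2 1's, followed by n+2 5's, followed by 4n+3 7's (n = 1, 2, …).
For the next term, n = 4, so the run lengths are 12, 18, 6, 19.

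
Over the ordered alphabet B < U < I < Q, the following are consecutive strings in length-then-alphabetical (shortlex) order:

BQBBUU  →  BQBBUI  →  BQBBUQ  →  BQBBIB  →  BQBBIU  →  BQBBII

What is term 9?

BQBBQU

Advancing 3 positions from BQBBII through BQBBII → BQBBIQ → BQBBQB reaches term 9.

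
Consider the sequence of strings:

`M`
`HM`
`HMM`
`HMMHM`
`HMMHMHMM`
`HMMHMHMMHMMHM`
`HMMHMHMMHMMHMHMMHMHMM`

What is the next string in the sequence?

HMMHMHMMHMMHMHMMHMHMMHMMHMHMMHMMHM

From term 3 onward, concatenate the last term with the second-to-last: HM·M = HMM, HMM·HM = HMMHM, …
So term 8 is HMMHMHMMHMMHMHMMHMHMM·HMMHMHMMHMMHM.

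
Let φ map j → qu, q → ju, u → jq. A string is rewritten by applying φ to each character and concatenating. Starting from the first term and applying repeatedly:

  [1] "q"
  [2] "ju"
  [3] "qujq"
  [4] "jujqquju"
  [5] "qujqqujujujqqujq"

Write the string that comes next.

Replace each of the 16 characters of qujqqujujujqqujq in place — ju jq qu ju ju jq qu jq qu jq qu ju ju jq qu ju — and concatenate.

jujqqujujujqqujqqujqqujujujqquju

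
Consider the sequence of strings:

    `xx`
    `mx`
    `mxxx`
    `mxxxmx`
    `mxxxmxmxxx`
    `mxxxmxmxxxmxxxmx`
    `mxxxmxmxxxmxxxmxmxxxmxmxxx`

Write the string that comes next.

mxxxmxmxxxmxxxmxmxxxmxmxxxmxxxmxmxxxmxxxmx

This is a Fibonacci-style word recurrence s(k) = s(k−1)·s(k−2): e.g. mx·xx = mxxx.
Continuing: mxxxmxmxxxmxxxmxmxxxmxmxxx · mxxxmxmxxxmxxxmx gives term 8.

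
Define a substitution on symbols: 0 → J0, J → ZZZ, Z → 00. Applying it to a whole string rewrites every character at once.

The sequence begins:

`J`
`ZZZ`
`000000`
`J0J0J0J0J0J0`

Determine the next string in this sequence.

Rewriting each symbol of J0J0J0J0J0J0: J→ZZZ, 0→J0, J→ZZZ, 0→J0, J→ZZZ, 0→J0, J→ZZZ, 0→J0, J→ZZZ, 0→J0, J→ZZZ, 0→J0, which concatenates to ZZZ J0 ZZZ J0 ZZZ J0 ZZZ J0 ZZZ J0 ZZZ J0.

ZZZJ0ZZZJ0ZZZJ0ZZZJ0ZZZJ0ZZZJ0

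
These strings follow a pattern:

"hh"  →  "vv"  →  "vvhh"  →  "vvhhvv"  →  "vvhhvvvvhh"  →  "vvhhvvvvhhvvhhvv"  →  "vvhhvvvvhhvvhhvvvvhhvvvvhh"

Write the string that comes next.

vvhhvvvvhhvvhhvvvvhhvvvvhhvvhhvvvvhhvvhhvv

This is a Fibonacci-style word recurrence s(k) = s(k−1)·s(k−2): e.g. vv·hh = vvhh.
Continuing: vvhhvvvvhhvvhhvvvvhhvvvvhh · vvhhvvvvhhvvhhvv gives term 8.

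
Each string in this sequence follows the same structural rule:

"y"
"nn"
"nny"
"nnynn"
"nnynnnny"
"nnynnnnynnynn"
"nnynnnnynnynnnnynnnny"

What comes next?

nnynnnnynnynnnnynnnnynnynnnnynnynn

This is a Fibonacci-style word recurrence s(k) = s(k−1)·s(k−2): e.g. nn·y = nny.
Continuing: nnynnnnynnynnnnynnnny · nnynnnnynnynn gives term 8.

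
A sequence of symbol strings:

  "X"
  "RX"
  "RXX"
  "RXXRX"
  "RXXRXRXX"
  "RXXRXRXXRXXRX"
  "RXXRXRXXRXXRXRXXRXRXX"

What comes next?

This is a Fibonacci-style word recurrence s(k) = s(k−1)·s(k−2): e.g. RX·X = RXX.
Continuing: RXXRXRXXRXXRXRXXRXRXX · RXXRXRXXRXXRX gives term 8.

RXXRXRXXRXXRXRXXRXRXXRXXRXRXXRXXRX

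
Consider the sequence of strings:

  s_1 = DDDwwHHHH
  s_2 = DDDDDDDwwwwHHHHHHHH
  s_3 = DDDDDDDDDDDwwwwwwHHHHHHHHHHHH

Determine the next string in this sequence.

DDDDDDDDDDDDDDDwwwwwwwwHHHHHHHHHHHHHHHH

Each string has the form D^{4n-1} w^{2n} H^{4n} (n = 1, 2, …).
For the next term, n = 4, so the run lengths are 15, 8, 16.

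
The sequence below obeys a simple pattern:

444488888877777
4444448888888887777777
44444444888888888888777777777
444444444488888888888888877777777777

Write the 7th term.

444444444444444488888888888888888888888877777777777777777

Reading off run lengths: 4 runs 4, 6, 8, 10; 8 runs 6, 9, 12, 15; 7 runs 5, 7, 9, 11 — each is linear in n, where the shown terms are n = 2, 3, 4, 5.
At n = 8 the blocks have lengths 16, 24, 17.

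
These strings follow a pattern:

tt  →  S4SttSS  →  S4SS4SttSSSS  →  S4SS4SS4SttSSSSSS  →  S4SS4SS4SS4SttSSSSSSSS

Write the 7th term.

Each term wraps the previous one in S4S on the left and SS on the right.
From S4SS4SS4SS4SttSSSSSSSS, 2 further steps: S4SS4SS4SS4SttSSSSSSSS → S4SS4SS4SS4SS4SttSSSSSSSSSS → (answer).

S4SS4SS4SS4SS4SS4SttSSSSSSSSSSSS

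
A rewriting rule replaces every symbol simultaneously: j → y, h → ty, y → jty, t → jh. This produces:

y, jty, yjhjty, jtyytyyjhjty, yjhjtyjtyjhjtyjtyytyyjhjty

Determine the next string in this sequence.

Rewriting the 26 symbols of yjhjtyjtyjhjtyjtyytyyjhjty one by one yields jty y ty y jh jty y jh jty y ty y jh jty y jh jty jty jh jty jty y ty y jh jty; concatenated:

jtyytyyjhjtyyjhjtyytyyjhjtyyjhjtyjtyjhjtyjtyytyyjhjty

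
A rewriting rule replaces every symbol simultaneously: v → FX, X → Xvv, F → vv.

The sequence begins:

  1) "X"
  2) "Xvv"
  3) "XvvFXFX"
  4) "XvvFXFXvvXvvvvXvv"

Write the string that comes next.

XvvFXFXvvXvvvvXvvFXFXXvvFXFXFXFXXvvFXFX

Applying the rule to each of the 17 symbols of XvvFXFXvvXvvvvXvv gives the pieces Xvv FX FX vv Xvv vv Xvv FX FX Xvv FX FX FX FX Xvv FX FX, which concatenate to the answer.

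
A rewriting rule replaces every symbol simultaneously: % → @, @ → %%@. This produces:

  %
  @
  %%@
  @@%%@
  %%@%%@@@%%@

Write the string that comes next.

Apply φ to %%@%%@@@%%@ symbol by symbol: %→@, %→@, @→%%@, %→@, %→@, @→%%@, @→%%@, @→%%@, %→@, %→@, @→%%@; joined: @ @ %%@ @ @ %%@ %%@ %%@ @ @ %%@.

@@%%@@@%%@%%@%%@@@%%@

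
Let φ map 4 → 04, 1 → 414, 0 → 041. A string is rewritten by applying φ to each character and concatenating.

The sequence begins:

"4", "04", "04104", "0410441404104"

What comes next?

Replace each of the 13 characters of 0410441404104 in place — 041 04 414 041 04 04 414 04 041 04 414 041 04 — and concatenate.

041044140410404414040410441404104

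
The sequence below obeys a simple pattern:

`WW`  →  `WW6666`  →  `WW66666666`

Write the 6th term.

Each term is the previous one with 6666 appended.
From WW66666666, 3 further steps: WW66666666 → WW666666666666 → WW6666666666666666 → (answer).

WW66666666666666666666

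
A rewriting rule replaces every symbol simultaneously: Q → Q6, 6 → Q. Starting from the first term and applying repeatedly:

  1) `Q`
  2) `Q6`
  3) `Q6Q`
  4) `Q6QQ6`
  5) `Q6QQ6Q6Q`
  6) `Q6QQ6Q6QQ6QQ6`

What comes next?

Rewriting the 13 symbols of Q6QQ6Q6QQ6QQ6 one by one yields Q6 Q Q6 Q6 Q Q6 Q Q6 Q6 Q Q6 Q6 Q; concatenated:

Q6QQ6Q6QQ6QQ6Q6QQ6Q6Q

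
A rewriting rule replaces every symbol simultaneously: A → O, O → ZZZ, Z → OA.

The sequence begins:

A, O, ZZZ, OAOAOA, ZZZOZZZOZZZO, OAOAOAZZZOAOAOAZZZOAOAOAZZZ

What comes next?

ZZZOZZZOZZZOOAOAOAZZZOZZZOZZZOOAOAOAZZZOZZZOZZZOOAOAOA

φ(OAOAOAZZZOAOAOAZZZOAOAOAZZZ) expands symbol-by-symbol to ZZZ O ZZZ O ZZZ O OA OA OA ZZZ O ZZZ O ZZZ O OA OA OA ZZZ O ZZZ O ZZZ O OA OA OA; joining the 27 pieces gives the next term.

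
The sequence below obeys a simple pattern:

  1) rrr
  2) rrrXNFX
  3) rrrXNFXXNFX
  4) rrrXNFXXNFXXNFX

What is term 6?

rrrXNFXXNFXXNFXXNFXXNFX

Every step adds XNFX to the end: s(k+1) = s(k)·XNFX.
From rrrXNFXXNFXXNFX, 2 further steps: rrrXNFXXNFXXNFX → rrrXNFXXNFXXNFXXNFX → (answer).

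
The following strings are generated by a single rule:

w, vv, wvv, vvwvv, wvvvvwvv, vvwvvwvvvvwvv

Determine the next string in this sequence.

This is a Fibonacci-style word recurrence s(k) = s(k−2)·s(k−1): e.g. w·vv = wvv.
The next term joins wvvvvwvv and vvwvvwvvvvwvv.

wvvvvwvvvvwvvwvvvvwvv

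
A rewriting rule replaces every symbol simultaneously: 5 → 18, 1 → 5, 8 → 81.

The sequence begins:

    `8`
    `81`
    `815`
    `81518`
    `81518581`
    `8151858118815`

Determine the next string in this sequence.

φ(8151858118815) expands symbol-by-symbol to 81 5 18 5 81 18 81 5 5 81 81 5 18; joining the 13 pieces gives the next term.

815185811881558181518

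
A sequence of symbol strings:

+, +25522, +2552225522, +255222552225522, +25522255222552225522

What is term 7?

Each term is the previous one with 25522 appended.
From +25522255222552225522, 2 further steps: +25522255222552225522 → +2552225522255222552225522 → (answer).

+255222552225522255222552225522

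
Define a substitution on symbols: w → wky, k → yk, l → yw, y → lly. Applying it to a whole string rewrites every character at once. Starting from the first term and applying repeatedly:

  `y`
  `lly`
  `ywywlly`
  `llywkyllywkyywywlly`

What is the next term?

Applying the rule to each of the 19 symbols of llywkyllywkyywywlly gives the pieces yw yw lly wky yk lly yw yw lly wky yk lly lly wky lly wky yw yw lly, which concatenate to the answer.

ywywllywkyykllyywywllywkyykllyllywkyllywkyywywlly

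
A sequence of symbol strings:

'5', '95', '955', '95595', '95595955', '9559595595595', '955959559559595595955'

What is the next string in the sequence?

This is a Fibonacci-style word recurrence s(k) = s(k−1)·s(k−2): e.g. 95·5 = 955.
Continuing: 955959559559595595955 · 9559595595595 gives term 8.

9559595595595955959559559595595595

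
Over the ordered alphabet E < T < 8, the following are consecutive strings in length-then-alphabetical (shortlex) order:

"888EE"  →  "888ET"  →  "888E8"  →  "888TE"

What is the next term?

888TT

Find the rightmost character of 888TE below 8, bump it to the next letter, and reset everything to its right to E.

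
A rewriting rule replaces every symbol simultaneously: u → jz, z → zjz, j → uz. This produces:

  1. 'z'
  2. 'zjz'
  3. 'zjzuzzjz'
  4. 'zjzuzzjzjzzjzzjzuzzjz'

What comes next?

Replace each of the 21 characters of zjzuzzjzjzzjzzjzuzzjz in place — zjz uz zjz jz zjz zjz uz zjz uz zjz zjz uz zjz zjz uz zjz jz zjz zjz uz zjz — and concatenate.

zjzuzzjzjzzjzzjzuzzjzuzzjzzjzuzzjzzjzuzzjzjzzjzzjzuzzjz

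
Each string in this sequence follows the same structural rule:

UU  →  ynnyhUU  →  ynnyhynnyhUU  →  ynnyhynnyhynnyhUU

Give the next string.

Every step adds ynnyh at the front: s(k+1) = ynnyh·s(k).
One more step from ynnyhynnyhynnyhUU gives the answer.

ynnyhynnyhynnyhynnyhUU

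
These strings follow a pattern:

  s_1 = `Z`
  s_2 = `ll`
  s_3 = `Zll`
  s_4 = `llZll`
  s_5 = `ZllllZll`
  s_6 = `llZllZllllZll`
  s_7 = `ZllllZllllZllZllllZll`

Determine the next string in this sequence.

This is a Fibonacci-style word recurrence s(k) = s(k−2)·s(k−1): e.g. Z·ll = Zll.
The next term joins llZllZllllZll and ZllllZllllZllZllllZll.

llZllZllllZllZllllZllllZllZllllZll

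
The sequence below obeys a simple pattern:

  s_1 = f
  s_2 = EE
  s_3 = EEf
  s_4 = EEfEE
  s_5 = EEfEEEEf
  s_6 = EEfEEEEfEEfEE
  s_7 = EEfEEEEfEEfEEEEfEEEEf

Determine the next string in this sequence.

This is a Fibonacci-style word recurrence s(k) = s(k−1)·s(k−2): e.g. EE·f = EEf.
So term 8 is EEfEEEEfEEfEEEEfEEEEf·EEfEEEEfEEfEE.

EEfEEEEfEEfEEEEfEEEEfEEfEEEEfEEfEE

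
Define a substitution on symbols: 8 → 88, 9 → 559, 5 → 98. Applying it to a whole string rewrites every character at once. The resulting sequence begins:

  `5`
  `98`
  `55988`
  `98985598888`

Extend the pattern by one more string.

5598855988989855988888888

Expanding 98985598888: 9→559, 8→88, 9→559, 8→88, 5→98, 5→98, 9→559, 8→88, 8→88, 8→88, 8→88. Concatenated: 559 88 559 88 98 98 559 88 88 88 88.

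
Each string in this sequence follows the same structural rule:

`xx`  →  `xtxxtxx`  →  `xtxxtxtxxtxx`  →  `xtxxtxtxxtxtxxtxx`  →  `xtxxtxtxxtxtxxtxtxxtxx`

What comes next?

The strings grow by a fixed prefix xtxxt each time.
Applying this once more to xtxxtxtxxtxtxxtxtxxtxx:

xtxxtxtxxtxtxxtxtxxtxtxxtxx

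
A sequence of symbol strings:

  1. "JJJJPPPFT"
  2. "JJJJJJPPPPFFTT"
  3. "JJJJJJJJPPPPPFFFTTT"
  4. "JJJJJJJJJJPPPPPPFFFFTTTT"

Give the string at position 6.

JJJJJJJJJJJJJJPPPPPPPPFFFFFFTTTTTT

The n-th term is 2n J's then n+1 P's then n-1 F's then n-1 T's, where the shown terms are n = 2, 3, 4, 5.
Setting n = 7 gives 14, 8, 6, 6 characters in each block.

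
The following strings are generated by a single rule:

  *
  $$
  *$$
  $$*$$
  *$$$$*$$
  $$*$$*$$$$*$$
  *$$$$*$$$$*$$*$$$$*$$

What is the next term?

From term 3 onward, concatenate the second-to-last term with the last: *·$$ = *$$, $$·*$$ = $$*$$, …
The next term joins $$*$$*$$$$*$$ and *$$$$*$$$$*$$*$$$$*$$.

$$*$$*$$$$*$$*$$$$*$$$$*$$*$$$$*$$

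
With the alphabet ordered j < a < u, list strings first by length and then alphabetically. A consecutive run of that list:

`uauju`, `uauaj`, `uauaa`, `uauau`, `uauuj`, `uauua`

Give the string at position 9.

Stepping forward 3 times from uauua: uauua → uauuu → uujjj, then the target.

uujja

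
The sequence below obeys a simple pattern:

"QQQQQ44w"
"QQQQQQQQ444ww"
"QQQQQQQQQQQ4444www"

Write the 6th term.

QQQQQQQQQQQQQQQQQQQQ4444444wwwwww

The n-th term is 3n-1 Q's then n 4's then n-1 w's, where the shown terms are n = 2, 3, 4.
For term 6, n = 7, so the run lengths are 20, 7, 6.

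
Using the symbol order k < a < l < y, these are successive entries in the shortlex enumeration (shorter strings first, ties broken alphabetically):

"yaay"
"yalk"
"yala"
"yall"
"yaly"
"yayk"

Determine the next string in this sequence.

The successor of yayk increments the rightmost position that isn't already y and resets every position after it to k.

yaya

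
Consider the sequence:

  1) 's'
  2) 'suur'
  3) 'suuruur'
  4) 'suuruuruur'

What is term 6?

Every step adds uur to the end: s(k+1) = s(k)·uur.
From suuruuruur, 2 further steps: suuruuruur → suuruuruuruur → (answer).

suuruuruuruuruur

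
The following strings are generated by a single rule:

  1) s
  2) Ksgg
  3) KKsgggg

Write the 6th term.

s(k+1) = K·s(k)·gg, so each term gains K as a prefix and gg as a suffix.
From KKsgggg, 3 further steps: KKsgggg → KKKsgggggg → KKKKsgggggggg → (answer).

KKKKKsgggggggggg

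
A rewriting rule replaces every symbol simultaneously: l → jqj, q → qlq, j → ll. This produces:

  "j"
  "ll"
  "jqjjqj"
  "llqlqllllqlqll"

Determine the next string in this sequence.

φ(llqlqllllqlqll) expands symbol-by-symbol to jqj jqj qlq jqj qlq jqj jqj jqj jqj qlq jqj qlq jqj jqj; joining the 14 pieces gives the next term.

jqjjqjqlqjqjqlqjqjjqjjqjjqjqlqjqjqlqjqjjqj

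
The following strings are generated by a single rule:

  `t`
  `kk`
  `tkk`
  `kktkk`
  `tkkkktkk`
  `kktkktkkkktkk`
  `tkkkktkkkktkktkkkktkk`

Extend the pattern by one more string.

Each term (from the third on) is the two preceding terms concatenated in order: term 3 = t·kk = tkk.
So term 8 is kktkktkkkktkk·tkkkktkkkktkktkkkktkk.

kktkktkkkktkktkkkktkkkktkktkkkktkk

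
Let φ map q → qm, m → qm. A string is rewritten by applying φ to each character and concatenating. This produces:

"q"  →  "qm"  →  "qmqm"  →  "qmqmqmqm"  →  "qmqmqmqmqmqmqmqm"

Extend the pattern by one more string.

φ(qmqmqmqmqmqmqmqm) expands symbol-by-symbol to qm qm qm qm qm qm qm qm qm qm qm qm qm qm qm qm; joining the 16 pieces gives the next term.

qmqmqmqmqmqmqmqmqmqmqmqmqmqmqmqm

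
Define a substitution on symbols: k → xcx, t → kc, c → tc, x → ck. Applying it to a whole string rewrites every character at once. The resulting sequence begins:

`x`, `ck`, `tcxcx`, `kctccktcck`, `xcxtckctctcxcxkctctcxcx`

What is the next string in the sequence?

Rewriting the 23 symbols of xcxtckctctcxcxkctctcxcx one by one yields ck tc ck kc tc xcx tc kc tc kc tc ck tc ck xcx tc kc tc kc tc ck tc ck; concatenated:

cktcckkctcxcxtckctckctccktcckxcxtckctckctccktcck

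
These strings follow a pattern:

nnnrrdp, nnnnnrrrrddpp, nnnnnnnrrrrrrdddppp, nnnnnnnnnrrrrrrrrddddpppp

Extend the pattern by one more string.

nnnnnnnnnnnrrrrrrrrrrdddddppppp

The n-th term is 2n+1 n's then 2n r's then n d's then n p's (n = 1, 2, …).
For the next term, n = 5, so the run lengths are 11, 10, 5, 5.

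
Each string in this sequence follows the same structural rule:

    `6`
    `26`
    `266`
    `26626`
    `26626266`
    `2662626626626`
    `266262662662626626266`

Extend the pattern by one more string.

2662626626626266262662662626626626

This is a Fibonacci-style word recurrence s(k) = s(k−1)·s(k−2): e.g. 26·6 = 266.
The next term joins 266262662662626626266 and 2662626626626.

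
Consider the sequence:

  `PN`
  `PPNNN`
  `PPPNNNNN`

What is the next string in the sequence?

Each string has the form P^{n} N^{2n-1} (n = 1, 2, …).
At n = 4 the blocks have lengths 4, 7.

PPPPNNNNNNN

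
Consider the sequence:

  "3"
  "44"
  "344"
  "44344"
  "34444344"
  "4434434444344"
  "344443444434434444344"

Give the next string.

Each term (from the third on) is the two preceding terms concatenated in order: term 3 = 3·44 = 344.
Continuing: 4434434444344 · 344443444434434444344 gives term 8.

4434434444344344443444434434444344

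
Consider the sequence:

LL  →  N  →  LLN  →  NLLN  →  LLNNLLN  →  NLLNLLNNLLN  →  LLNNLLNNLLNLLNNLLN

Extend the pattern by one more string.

From term 3 onward, concatenate the second-to-last term with the last: LL·N = LLN, N·LLN = NLLN, …
Continuing: NLLNLLNNLLN · LLNNLLNNLLNLLNNLLN gives term 8.

NLLNLLNNLLNLLNNLLNNLLNLLNNLLN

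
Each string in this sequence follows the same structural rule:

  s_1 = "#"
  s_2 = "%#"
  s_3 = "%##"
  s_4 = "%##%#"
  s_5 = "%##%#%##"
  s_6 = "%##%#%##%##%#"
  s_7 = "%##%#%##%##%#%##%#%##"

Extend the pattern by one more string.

This is a Fibonacci-style word recurrence s(k) = s(k−1)·s(k−2): e.g. %#·# = %##.
Continuing: %##%#%##%##%#%##%#%## · %##%#%##%##%# gives term 8.

%##%#%##%##%#%##%#%##%##%#%##%##%#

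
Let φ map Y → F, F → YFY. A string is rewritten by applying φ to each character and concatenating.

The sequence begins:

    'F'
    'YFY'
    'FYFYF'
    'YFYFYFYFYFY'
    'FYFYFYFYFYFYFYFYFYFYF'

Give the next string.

YFYFYFYFYFYFYFYFYFYFYFYFYFYFYFYFYFYFYFYFYFY

φ(FYFYFYFYFYFYFYFYFYFYF) expands symbol-by-symbol to YFY F YFY F YFY F YFY F YFY F YFY F YFY F YFY F YFY F YFY F YFY; joining the 21 pieces gives the next term.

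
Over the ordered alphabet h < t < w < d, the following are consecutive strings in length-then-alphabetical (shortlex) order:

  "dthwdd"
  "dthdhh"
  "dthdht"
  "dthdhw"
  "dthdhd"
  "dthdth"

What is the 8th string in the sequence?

dthdtw

Advancing 2 positions from dthdth through dthdth → dthdtt reaches term 8.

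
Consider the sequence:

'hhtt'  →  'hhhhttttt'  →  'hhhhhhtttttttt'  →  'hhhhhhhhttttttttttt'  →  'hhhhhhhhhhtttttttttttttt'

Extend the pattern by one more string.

Term n consists of 2n h's, followed by 3n-1 t's (n = 1, 2, …).
For the next term, n = 6, so the run lengths are 12, 17.

hhhhhhhhhhhhttttttttttttttttt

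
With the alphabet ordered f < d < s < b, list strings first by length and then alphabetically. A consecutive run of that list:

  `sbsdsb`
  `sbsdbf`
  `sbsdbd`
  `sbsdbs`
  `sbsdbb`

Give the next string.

The successor of sbsdbb increments the rightmost position that isn't already b and resets every position after it to f.

sbssff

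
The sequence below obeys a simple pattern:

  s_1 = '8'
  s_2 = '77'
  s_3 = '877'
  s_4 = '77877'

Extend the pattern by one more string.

87777877

Each term (from the third on) is the two preceding terms concatenated in order: term 3 = 8·77 = 877.
So term 5 is 877·77877.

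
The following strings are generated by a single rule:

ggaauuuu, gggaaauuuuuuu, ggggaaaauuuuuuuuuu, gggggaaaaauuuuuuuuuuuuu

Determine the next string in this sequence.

ggggggaaaaaauuuuuuuuuuuuuuuu

Reading off run lengths: g runs 2, 3, 4, 5; a runs 2, 3, 4, 5; u runs 4, 7, 10, 13 — each is linear in n (n = 1, 2, …).
Setting n = 5 gives 6, 6, 16 characters in each block.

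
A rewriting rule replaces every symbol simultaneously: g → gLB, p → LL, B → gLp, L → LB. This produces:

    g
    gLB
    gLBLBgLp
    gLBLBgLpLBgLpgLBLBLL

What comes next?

φ(gLBLBgLpLBgLpgLBLBLL) expands symbol-by-symbol to gLB LB gLp LB gLp gLB LB LL LB gLp gLB LB LL gLB LB gLp LB gLp LB LB; joining the 20 pieces gives the next term.

gLBLBgLpLBgLpgLBLBLLLBgLpgLBLBLLgLBLBgLpLBgLpLBLB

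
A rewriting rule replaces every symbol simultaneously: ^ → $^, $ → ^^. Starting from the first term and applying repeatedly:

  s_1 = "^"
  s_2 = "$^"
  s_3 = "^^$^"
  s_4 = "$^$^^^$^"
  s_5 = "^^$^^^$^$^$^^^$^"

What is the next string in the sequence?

$^$^^^$^$^$^^^$^^^$^^^$^$^$^^^$^

φ(^^$^^^$^$^$^^^$^) expands symbol-by-symbol to $^ $^ ^^ $^ $^ $^ ^^ $^ ^^ $^ ^^ $^ $^ $^ ^^ $^; joining the 16 pieces gives the next term.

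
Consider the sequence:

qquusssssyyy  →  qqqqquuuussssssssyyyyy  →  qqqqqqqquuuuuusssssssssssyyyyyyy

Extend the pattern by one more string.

Term n consists of 3n-1 q's, followed by 2n u's, followed by 3n+2 s's, followed by 2n+1 y's (n = 1, 2, …).
For the next term, n = 4, so the run lengths are 11, 8, 14, 9.

qqqqqqqqqqquuuuuuuussssssssssssssyyyyyyyyy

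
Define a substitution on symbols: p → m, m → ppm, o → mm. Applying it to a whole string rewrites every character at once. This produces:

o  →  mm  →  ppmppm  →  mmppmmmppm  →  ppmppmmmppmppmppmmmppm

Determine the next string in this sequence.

Rewriting the 22 symbols of ppmppmmmppmppmppmmmppm one by one yields m m ppm m m ppm ppm ppm m m ppm m m ppm m m ppm ppm ppm m m ppm; concatenated:

mmppmmmppmppmppmmmppmmmppmmmppmppmppmmmppm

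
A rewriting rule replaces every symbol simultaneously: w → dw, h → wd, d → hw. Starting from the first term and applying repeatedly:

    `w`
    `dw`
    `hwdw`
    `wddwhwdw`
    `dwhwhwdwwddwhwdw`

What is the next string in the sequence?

hwdwwddwwddwhwdwdwhwhwdwwddwhwdw

Replace each of the 16 characters of dwhwhwdwwddwhwdw in place — hw dw wd dw wd dw hw dw dw hw hw dw wd dw hw dw — and concatenate.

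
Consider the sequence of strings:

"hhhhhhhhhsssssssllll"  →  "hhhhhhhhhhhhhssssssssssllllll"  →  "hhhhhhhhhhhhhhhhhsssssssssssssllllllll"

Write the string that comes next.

hhhhhhhhhhhhhhhhhhhhhssssssssssssssssllllllllll

Each string has the form h^{4n+1} s^{3n+1} l^{2n}, where the shown terms are n = 2, 3, 4.
Setting n = 5 gives 21, 16, 10 characters in each block.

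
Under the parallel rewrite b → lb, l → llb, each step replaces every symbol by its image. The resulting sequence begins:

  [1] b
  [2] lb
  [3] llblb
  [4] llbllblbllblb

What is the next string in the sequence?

Rewriting the 13 symbols of llbllblbllblb one by one yields llb llb lb llb llb lb llb lb llb llb lb llb lb; concatenated:

llbllblbllbllblbllblbllbllblbllblb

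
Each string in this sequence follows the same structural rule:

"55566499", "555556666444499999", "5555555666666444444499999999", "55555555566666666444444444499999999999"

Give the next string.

Reading off run lengths: 5 runs 3, 5, 7, 9; 6 runs 2, 4, 6, 8; 4 runs 1, 4, 7, 10; 9 runs 2, 5, 8, 11 — each is linear in n (n = 1, 2, …).
For the next term, n = 5, so the run lengths are 11, 10, 13, 14.

555555555556666666666444444444444499999999999999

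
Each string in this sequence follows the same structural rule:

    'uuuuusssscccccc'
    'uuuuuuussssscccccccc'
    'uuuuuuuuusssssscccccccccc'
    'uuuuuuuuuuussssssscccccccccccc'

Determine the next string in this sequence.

uuuuuuuuuuuuusssssssscccccccccccccc

Reading off run lengths: u runs 5, 7, 9, 11; s runs 4, 5, 6, 7; c runs 6, 8, 10, 12 — each is linear in n, where the shown terms are n = 3, 4, 5, 6.
At n = 7 the blocks have lengths 13, 8, 14.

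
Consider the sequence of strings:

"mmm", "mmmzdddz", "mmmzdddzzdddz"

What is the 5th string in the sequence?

mmmzdddzzdddzzdddzzdddz

Every step adds zdddz to the end: s(k+1) = s(k)·zdddz.
From mmmzdddzzdddz, 2 further steps: mmmzdddzzdddz → mmmzdddzzdddzzdddz → (answer).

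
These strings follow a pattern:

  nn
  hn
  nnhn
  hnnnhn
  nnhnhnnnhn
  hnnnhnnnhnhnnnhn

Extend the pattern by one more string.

nnhnhnnnhnhnnnhnnnhnhnnnhn

From term 3 onward, concatenate the second-to-last term with the last: nn·hn = nnhn, hn·nnhn = hnnnhn, …
The next term joins nnhnhnnnhn and hnnnhnnnhnhnnnhn.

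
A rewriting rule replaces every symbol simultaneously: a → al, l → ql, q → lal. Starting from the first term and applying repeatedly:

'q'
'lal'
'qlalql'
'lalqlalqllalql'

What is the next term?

Applying the rule to each of the 14 symbols of lalqlalqllalql gives the pieces ql al ql lal ql al ql lal ql ql al ql lal ql, which concatenate to the answer.

qlalqllalqlalqllalqlqlalqllalql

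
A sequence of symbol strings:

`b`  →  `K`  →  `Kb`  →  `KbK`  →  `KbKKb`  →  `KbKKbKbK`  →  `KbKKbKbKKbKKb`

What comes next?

This is a Fibonacci-style word recurrence s(k) = s(k−1)·s(k−2): e.g. K·b = Kb.
So term 8 is KbKKbKbKKbKKb·KbKKbKbK.

KbKKbKbKKbKKbKbKKbKbK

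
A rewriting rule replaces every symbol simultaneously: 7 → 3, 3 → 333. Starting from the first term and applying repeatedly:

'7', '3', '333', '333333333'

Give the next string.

333333333333333333333333333

Apply φ to 333333333 symbol by symbol: 3→333, 3→333, 3→333, 3→333, 3→333, 3→333, 3→333, 3→333, 3→333; joined: 333 333 333 333 333 333 333 333 333.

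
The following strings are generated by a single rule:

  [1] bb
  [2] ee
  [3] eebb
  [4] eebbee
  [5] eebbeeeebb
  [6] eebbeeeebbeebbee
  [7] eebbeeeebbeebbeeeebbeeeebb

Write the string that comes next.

From term 3 onward, concatenate the last term with the second-to-last: ee·bb = eebb, eebb·ee = eebbee, …
Continuing: eebbeeeebbeebbeeeebbeeeebb · eebbeeeebbeebbee gives term 8.

eebbeeeebbeebbeeeebbeeeebbeebbeeeebbeebbee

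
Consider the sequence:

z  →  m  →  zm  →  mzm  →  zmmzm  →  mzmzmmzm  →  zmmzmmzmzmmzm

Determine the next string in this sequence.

mzmzmmzmzmmzmmzmzmmzm

This is a Fibonacci-style word recurrence s(k) = s(k−2)·s(k−1): e.g. z·m = zm.
The next term joins mzmzmmzm and zmmzmmzmzmmzm.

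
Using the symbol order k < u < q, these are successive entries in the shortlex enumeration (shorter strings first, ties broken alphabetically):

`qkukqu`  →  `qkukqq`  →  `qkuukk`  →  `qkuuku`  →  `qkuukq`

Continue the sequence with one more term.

qkuuuk

The successor of qkuukq increments the rightmost position that isn't already q and resets every position after it to k.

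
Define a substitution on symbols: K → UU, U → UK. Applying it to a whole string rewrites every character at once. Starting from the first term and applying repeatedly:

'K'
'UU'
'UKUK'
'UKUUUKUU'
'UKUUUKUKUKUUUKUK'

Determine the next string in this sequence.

φ(UKUUUKUKUKUUUKUK) expands symbol-by-symbol to UK UU UK UK UK UU UK UU UK UU UK UK UK UU UK UU; joining the 16 pieces gives the next term.

UKUUUKUKUKUUUKUUUKUUUKUKUKUUUKUU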